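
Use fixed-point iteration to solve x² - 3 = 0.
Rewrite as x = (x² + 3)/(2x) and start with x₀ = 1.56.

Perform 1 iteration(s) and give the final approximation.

Equation: x² - 3 = 0
Fixed-point form: x = (x² + 3)/(2x)
x₀ = 1.56

x_1 = g(1.560000) = 1.741538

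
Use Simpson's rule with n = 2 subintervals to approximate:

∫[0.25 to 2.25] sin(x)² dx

f(x) = sin(x)²
a = 0.25, b = 2.25, n = 2
h = (b - a)/n = 1.000000

Simpson's rule: (h/3)[f(x₀) + 4f(x₁) + 2f(x₂) + ... + f(xₙ)]

x_0 = 0.2500, f(x_0) = 0.061209, coefficient = 1
x_1 = 1.2500, f(x_1) = 0.900572, coefficient = 4
x_2 = 2.2500, f(x_2) = 0.605398, coefficient = 1

I ≈ (1.000000/3) × 4.268894 = 1.422965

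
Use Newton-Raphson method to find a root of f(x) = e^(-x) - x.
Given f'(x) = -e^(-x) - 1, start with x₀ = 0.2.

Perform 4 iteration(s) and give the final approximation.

f(x) = e^(-x) - x
f'(x) = -e^(-x) - 1
x₀ = 0.2

Newton-Raphson formula: x_{n+1} = x_n - f(x_n)/f'(x_n)

Iteration 1:
  f(0.200000) = 0.618731
  f'(0.200000) = -1.818731
  x_1 = 0.200000 - 0.618731/(-1.818731) = 0.540199
Iteration 2:
  f(0.540199) = 0.042433
  f'(0.540199) = -1.582632
  x_2 = 0.540199 - 0.042433/(-1.582632) = 0.567011
Iteration 3:
  f(0.567011) = 0.000208
  f'(0.567011) = -1.567218
  x_3 = 0.567011 - 0.000208/(-1.567218) = 0.567143
Iteration 4:
  f(0.567143) = 0.000000
  f'(0.567143) = -1.567143
  x_4 = 0.567143 - 0.000000/(-1.567143) = 0.567143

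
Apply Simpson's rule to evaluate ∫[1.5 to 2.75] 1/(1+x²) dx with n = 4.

f(x) = 1/(1+x²)
a = 1.5, b = 2.75, n = 4
h = (b - a)/n = 0.312500

Simpson's rule: (h/3)[f(x₀) + 4f(x₁) + 2f(x₂) + ... + f(xₙ)]

x_0 = 1.5000, f(x_0) = 0.307692, coefficient = 1
x_1 = 1.8125, f(x_1) = 0.233364, coefficient = 4
x_2 = 2.1250, f(x_2) = 0.181303, coefficient = 2
x_3 = 2.4375, f(x_3) = 0.144063, coefficient = 4
x_4 = 2.7500, f(x_4) = 0.116788, coefficient = 1

I ≈ (0.312500/3) × 2.296794 = 0.239249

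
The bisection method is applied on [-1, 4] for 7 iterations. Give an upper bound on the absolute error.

Bisection error bound: |error| ≤ (b-a)/2^n
|error| ≤ (4 - (-1))/2^7 = 5/2^7
|error| ≤ 0.0390625000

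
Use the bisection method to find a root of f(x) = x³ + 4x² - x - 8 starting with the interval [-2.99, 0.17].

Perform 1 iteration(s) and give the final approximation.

f(x) = x³ + 4x² - x - 8
Initial interval: [-2.99, 0.17]

Iteration 1:
  c_1 = (-2.990000 + 0.170000)/2 = -1.410000
  f(c_1) = f(-1.410000) = -1.440821
  f(a) × f(c) < 0, new interval: [-2.990000, -1.410000]

After 1 iteration(s), the approximation is c_1 = -1.410000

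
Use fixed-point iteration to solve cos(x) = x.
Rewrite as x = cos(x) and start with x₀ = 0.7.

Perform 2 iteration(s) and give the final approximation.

Equation: cos(x) = x
Fixed-point form: x = cos(x)
x₀ = 0.7

x_1 = g(0.700000) = 0.764842
x_2 = g(0.764842) = 0.721492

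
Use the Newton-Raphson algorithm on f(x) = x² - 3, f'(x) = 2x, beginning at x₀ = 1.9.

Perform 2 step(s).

f(x) = x² - 3
f'(x) = 2x
x₀ = 1.9

Newton-Raphson formula: x_{n+1} = x_n - f(x_n)/f'(x_n)

Iteration 1:
  f(1.900000) = 0.610000
  f'(1.900000) = 3.800000
  x_1 = 1.900000 - 0.610000/3.800000 = 1.739474
Iteration 2:
  f(1.739474) = 0.025769
  f'(1.739474) = 3.478947
  x_2 = 1.739474 - 0.025769/3.478947 = 1.732067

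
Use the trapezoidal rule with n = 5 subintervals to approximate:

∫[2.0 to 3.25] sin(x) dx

f(x) = sin(x)
a = 2.0, b = 3.25, n = 5
h = (b - a)/n = 0.250000

Trapezoidal rule: (h/2)[f(x₀) + 2f(x₁) + 2f(x₂) + ... + f(xₙ)]

x_0 = 2.0000, f(x_0) = 0.909297, coefficient = 1
x_1 = 2.2500, f(x_1) = 0.778073, coefficient = 2
x_2 = 2.5000, f(x_2) = 0.598472, coefficient = 2
x_3 = 2.7500, f(x_3) = 0.381661, coefficient = 2
x_4 = 3.0000, f(x_4) = 0.141120, coefficient = 2
x_5 = 3.2500, f(x_5) = -0.108195, coefficient = 1

I ≈ (0.250000/2) × 4.599755 = 0.574969
Exact value: 0.577983
Error: 0.003013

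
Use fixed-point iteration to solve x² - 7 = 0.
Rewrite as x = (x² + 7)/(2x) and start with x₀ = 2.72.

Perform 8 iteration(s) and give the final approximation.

Equation: x² - 7 = 0
Fixed-point form: x = (x² + 7)/(2x)
x₀ = 2.72

x_1 = g(2.720000) = 2.646765
x_2 = g(2.646765) = 2.645752
x_3 = g(2.645752) = 2.645751
x_4 = g(2.645751) = 2.645751
x_5 = g(2.645751) = 2.645751
x_6 = g(2.645751) = 2.645751
x_7 = g(2.645751) = 2.645751
x_8 = g(2.645751) = 2.645751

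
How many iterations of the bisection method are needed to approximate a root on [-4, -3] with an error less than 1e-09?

We need (b-a)/2^n ≤ 1e-09
(-3 - (-4))/2^n ≤ 1e-09
1/2^n ≤ 1e-09
2^n ≥ 1000000000
n ≥ log₂(1000000000) = 29.90
n ≥ 30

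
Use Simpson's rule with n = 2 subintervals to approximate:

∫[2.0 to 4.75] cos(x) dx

f(x) = cos(x)
a = 2.0, b = 4.75, n = 2
h = (b - a)/n = 1.375000

Simpson's rule: (h/3)[f(x₀) + 4f(x₁) + 2f(x₂) + ... + f(xₙ)]

x_0 = 2.0000, f(x_0) = -0.416147, coefficient = 1
x_1 = 3.3750, f(x_1) = -0.972884, coefficient = 4
x_2 = 4.7500, f(x_2) = 0.037602, coefficient = 1

I ≈ (1.375000/3) × -4.270080 = -1.957120
Exact value: -1.908590
Error: 0.048530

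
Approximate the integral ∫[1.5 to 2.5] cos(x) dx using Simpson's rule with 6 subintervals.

f(x) = cos(x)
a = 1.5, b = 2.5, n = 6
h = (b - a)/n = 0.166667

Simpson's rule: (h/3)[f(x₀) + 4f(x₁) + 2f(x₂) + ... + f(xₙ)]

x_0 = 1.5000, f(x_0) = 0.070737, coefficient = 1
x_1 = 1.6667, f(x_1) = -0.095724, coefficient = 4
x_2 = 1.8333, f(x_2) = -0.259531, coefficient = 2
x_3 = 2.0000, f(x_3) = -0.416147, coefficient = 4
x_4 = 2.1667, f(x_4) = -0.561229, coefficient = 2
x_5 = 2.3333, f(x_5) = -0.690758, coefficient = 4
x_6 = 2.5000, f(x_6) = -0.801144, coefficient = 1

I ≈ (0.166667/3) × -7.182442 = -0.399025
Exact value: -0.399023
Error: 0.000002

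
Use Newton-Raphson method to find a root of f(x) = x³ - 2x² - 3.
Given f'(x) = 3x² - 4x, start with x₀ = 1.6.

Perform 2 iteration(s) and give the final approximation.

f(x) = x³ - 2x² - 3
f'(x) = 3x² - 4x
x₀ = 1.6

Newton-Raphson formula: x_{n+1} = x_n - f(x_n)/f'(x_n)

Iteration 1:
  f(1.600000) = -4.024000
  f'(1.600000) = 1.280000
  x_1 = 1.600000 - (-4.024000)/1.280000 = 4.743750
Iteration 2:
  f(4.743750) = 58.743056
  f'(4.743750) = 48.534492
  x_2 = 4.743750 - 58.743056/48.534492 = 3.533414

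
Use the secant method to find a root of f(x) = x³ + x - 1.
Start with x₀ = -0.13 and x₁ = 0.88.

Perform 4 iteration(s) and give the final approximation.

f(x) = x³ + x - 1
x₀ = -0.13, x₁ = 0.88

Secant formula: x_{n+1} = x_n - f(x_n)(x_n - x_{n-1})/(f(x_n) - f(x_{n-1}))

Iteration 1:
  f(-0.130000) = -1.132197
  f(0.880000) = 0.561472
  x_2 = 0.880000 - 0.561472×(0.880000 - (-0.130000))/(0.561472 - (-1.132197))
       = 0.545173
Iteration 2:
  f(0.880000) = 0.561472
  f(0.545173) = -0.292795
  x_3 = 0.545173 - (-0.292795)×(0.545173 - 0.880000)/(-0.292795 - 0.561472)
       = 0.659933
Iteration 3:
  f(0.545173) = -0.292795
  f(0.659933) = -0.052659
  x_4 = 0.659933 - (-0.052659)×(0.659933 - 0.545173)/(-0.052659 - (-0.292795))
       = 0.685098
Iteration 4:
  f(0.659933) = -0.052659
  f(0.685098) = 0.006656
  x_5 = 0.685098 - 0.006656×(0.685098 - 0.659933)/(0.006656 - (-0.052659))
       = 0.682274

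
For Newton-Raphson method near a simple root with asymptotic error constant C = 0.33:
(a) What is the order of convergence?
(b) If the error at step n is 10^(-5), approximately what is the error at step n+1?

(a) Newton-Raphson has quadratic (order 2) convergence near simple roots.
    This means |e_{n+1}| ≈ C|e_n|².

(b) With |e_n| = 10^(-5) and C = 0.33:
    |e_{n+1}| ≈ 0.33 × (10^(-5))² = 0.33 × 10^(-10)

(a) 2 (quadratic); (b) |e_{n+1}| ≈ 3.300e-11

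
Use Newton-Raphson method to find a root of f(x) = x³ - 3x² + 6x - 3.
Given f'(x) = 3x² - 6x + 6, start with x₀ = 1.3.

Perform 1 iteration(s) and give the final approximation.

f(x) = x³ - 3x² + 6x - 3
f'(x) = 3x² - 6x + 6
x₀ = 1.3

Newton-Raphson formula: x_{n+1} = x_n - f(x_n)/f'(x_n)

Iteration 1:
  f(1.300000) = 1.927000
  f'(1.300000) = 3.270000
  x_1 = 1.300000 - 1.927000/3.270000 = 0.710703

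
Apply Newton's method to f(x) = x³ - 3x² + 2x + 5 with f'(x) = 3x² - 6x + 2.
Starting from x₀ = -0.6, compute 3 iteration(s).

f(x) = x³ - 3x² + 2x + 5
f'(x) = 3x² - 6x + 2
x₀ = -0.6

Newton-Raphson formula: x_{n+1} = x_n - f(x_n)/f'(x_n)

Iteration 1:
  f(-0.600000) = 2.504000
  f'(-0.600000) = 6.680000
  x_1 = -0.600000 - 2.504000/6.680000 = -0.974850
Iteration 2:
  f(-0.974850) = -0.727132
  f'(-0.974850) = 10.700101
  x_2 = -0.974850 - (-0.727132)/10.700101 = -0.906895
Iteration 3:
  f(-0.906895) = -0.027046
  f'(-0.906895) = 9.908742
  x_3 = -0.906895 - (-0.027046)/9.908742 = -0.904165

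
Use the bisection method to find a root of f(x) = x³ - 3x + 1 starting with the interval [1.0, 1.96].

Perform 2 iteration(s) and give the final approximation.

f(x) = x³ - 3x + 1
Initial interval: [1.0, 1.96]

Iteration 1:
  c_1 = (1.000000 + 1.960000)/2 = 1.480000
  f(c_1) = f(1.480000) = -0.198208
  f(a) × f(c) ≥ 0, new interval: [1.480000, 1.960000]
Iteration 2:
  c_2 = (1.480000 + 1.960000)/2 = 1.720000
  f(c_2) = f(1.720000) = 0.928448
  f(a) × f(c) < 0, new interval: [1.480000, 1.720000]

After 2 iteration(s), the approximation is c_2 = 1.720000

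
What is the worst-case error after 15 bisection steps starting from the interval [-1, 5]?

Bisection error bound: |error| ≤ (b-a)/2^n
|error| ≤ (5 - (-1))/2^15 = 6/2^15
|error| ≤ 0.0001831055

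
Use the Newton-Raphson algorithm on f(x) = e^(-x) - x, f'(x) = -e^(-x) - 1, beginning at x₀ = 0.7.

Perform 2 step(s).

f(x) = e^(-x) - x
f'(x) = -e^(-x) - 1
x₀ = 0.7

Newton-Raphson formula: x_{n+1} = x_n - f(x_n)/f'(x_n)

Iteration 1:
  f(0.700000) = -0.203415
  f'(0.700000) = -1.496585
  x_1 = 0.700000 - (-0.203415)/(-1.496585) = 0.564081
Iteration 2:
  f(0.564081) = 0.004802
  f'(0.564081) = -1.568883
  x_2 = 0.564081 - 0.004802/(-1.568883) = 0.567142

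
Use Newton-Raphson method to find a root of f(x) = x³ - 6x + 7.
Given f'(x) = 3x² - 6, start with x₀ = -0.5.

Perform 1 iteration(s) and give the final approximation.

f(x) = x³ - 6x + 7
f'(x) = 3x² - 6
x₀ = -0.5

Newton-Raphson formula: x_{n+1} = x_n - f(x_n)/f'(x_n)

Iteration 1:
  f(-0.500000) = 9.875000
  f'(-0.500000) = -5.250000
  x_1 = -0.500000 - 9.875000/(-5.250000) = 1.380952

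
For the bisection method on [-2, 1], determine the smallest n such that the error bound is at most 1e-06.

We need (b-a)/2^n ≤ 1e-06
(1 - (-2))/2^n ≤ 1e-06
3/2^n ≤ 1e-06
2^n ≥ 3000000
n ≥ log₂(3000000) = 21.52
n ≥ 22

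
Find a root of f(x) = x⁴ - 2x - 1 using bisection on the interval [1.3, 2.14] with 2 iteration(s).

f(x) = x⁴ - 2x - 1
Initial interval: [1.3, 2.14]

Iteration 1:
  c_1 = (1.300000 + 2.140000)/2 = 1.720000
  f(c_1) = f(1.720000) = 4.312131
  f(a) × f(c) < 0, new interval: [1.300000, 1.720000]
Iteration 2:
  c_2 = (1.300000 + 1.720000)/2 = 1.510000
  f(c_2) = f(1.510000) = 1.178856
  f(a) × f(c) < 0, new interval: [1.300000, 1.510000]

After 2 iteration(s), the approximation is c_2 = 1.510000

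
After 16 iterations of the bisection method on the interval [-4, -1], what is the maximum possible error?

Bisection error bound: |error| ≤ (b-a)/2^n
|error| ≤ (-1 - (-4))/2^16 = 3/2^16
|error| ≤ 0.0000457764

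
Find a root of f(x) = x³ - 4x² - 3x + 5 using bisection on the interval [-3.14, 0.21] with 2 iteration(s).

f(x) = x³ - 4x² - 3x + 5
Initial interval: [-3.14, 0.21]

Iteration 1:
  c_1 = (-3.140000 + 0.210000)/2 = -1.465000
  f(c_1) = f(-1.465000) = -2.334120
  f(a) × f(c) ≥ 0, new interval: [-1.465000, 0.210000]
Iteration 2:
  c_2 = (-1.465000 + 0.210000)/2 = -0.627500
  f(c_2) = f(-0.627500) = 5.060393
  f(a) × f(c) < 0, new interval: [-1.465000, -0.627500]

After 2 iteration(s), the approximation is c_2 = -0.627500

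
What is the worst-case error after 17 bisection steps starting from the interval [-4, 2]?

Bisection error bound: |error| ≤ (b-a)/2^n
|error| ≤ (2 - (-4))/2^17 = 6/2^17
|error| ≤ 0.0000457764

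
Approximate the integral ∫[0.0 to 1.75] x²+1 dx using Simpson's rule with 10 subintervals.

f(x) = x²+1
a = 0.0, b = 1.75, n = 10
h = (b - a)/n = 0.175000

Simpson's rule: (h/3)[f(x₀) + 4f(x₁) + 2f(x₂) + ... + f(xₙ)]

x_0 = 0.0000, f(x_0) = 1.000000, coefficient = 1
x_1 = 0.1750, f(x_1) = 1.030625, coefficient = 4
x_2 = 0.3500, f(x_2) = 1.122500, coefficient = 2
x_3 = 0.5250, f(x_3) = 1.275625, coefficient = 4
x_4 = 0.7000, f(x_4) = 1.490000, coefficient = 2
x_5 = 0.8750, f(x_5) = 1.765625, coefficient = 4
x_6 = 1.0500, f(x_6) = 2.102500, coefficient = 2
x_7 = 1.2250, f(x_7) = 2.500625, coefficient = 4
x_8 = 1.4000, f(x_8) = 2.960000, coefficient = 2
x_9 = 1.5750, f(x_9) = 3.480625, coefficient = 4
x_10 = 1.7500, f(x_10) = 4.062500, coefficient = 1

I ≈ (0.175000/3) × 60.625000 = 3.536458
Exact value: 3.536458
Error: 0.000000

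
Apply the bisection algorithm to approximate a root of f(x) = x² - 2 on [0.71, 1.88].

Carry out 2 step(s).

f(x) = x² - 2
Initial interval: [0.71, 1.88]

Iteration 1:
  c_1 = (0.710000 + 1.880000)/2 = 1.295000
  f(c_1) = f(1.295000) = -0.322975
  f(a) × f(c) ≥ 0, new interval: [1.295000, 1.880000]
Iteration 2:
  c_2 = (1.295000 + 1.880000)/2 = 1.587500
  f(c_2) = f(1.587500) = 0.520156
  f(a) × f(c) < 0, new interval: [1.295000, 1.587500]

After 2 iteration(s), the approximation is c_2 = 1.587500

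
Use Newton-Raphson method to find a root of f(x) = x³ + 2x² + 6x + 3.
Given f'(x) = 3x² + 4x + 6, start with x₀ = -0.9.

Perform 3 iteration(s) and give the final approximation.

f(x) = x³ + 2x² + 6x + 3
f'(x) = 3x² + 4x + 6
x₀ = -0.9

Newton-Raphson formula: x_{n+1} = x_n - f(x_n)/f'(x_n)

Iteration 1:
  f(-0.900000) = -1.509000
  f'(-0.900000) = 4.830000
  x_1 = -0.900000 - (-1.509000)/4.830000 = -0.587578
Iteration 2:
  f(-0.587578) = -0.037831
  f'(-0.587578) = 4.685432
  x_2 = -0.587578 - (-0.037831)/4.685432 = -0.579504
Iteration 3:
  f(-0.579504) = 0.000016
  f'(-0.579504) = 4.689459
  x_3 = -0.579504 - 0.000016/4.689459 = -0.579507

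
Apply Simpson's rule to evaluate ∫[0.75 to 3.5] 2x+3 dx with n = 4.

f(x) = 2x+3
a = 0.75, b = 3.5, n = 4
h = (b - a)/n = 0.687500

Simpson's rule: (h/3)[f(x₀) + 4f(x₁) + 2f(x₂) + ... + f(xₙ)]

x_0 = 0.7500, f(x_0) = 4.500000, coefficient = 1
x_1 = 1.4375, f(x_1) = 5.875000, coefficient = 4
x_2 = 2.1250, f(x_2) = 7.250000, coefficient = 2
x_3 = 2.8125, f(x_3) = 8.625000, coefficient = 4
x_4 = 3.5000, f(x_4) = 10.000000, coefficient = 1

I ≈ (0.687500/3) × 87.000000 = 19.937500
Exact value: 19.937500
Error: 0.000000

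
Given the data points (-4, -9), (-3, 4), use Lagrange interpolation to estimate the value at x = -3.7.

Lagrange interpolation formula:
P(x) = Σ yᵢ × Lᵢ(x)
where Lᵢ(x) = Π_{j≠i} (x - xⱼ)/(xᵢ - xⱼ)

L_0(-3.7) = (-3.7 - (-3))/(-4 - (-3)) = 0.700000
L_1(-3.7) = (-3.7 - (-4))/(-3 - (-4)) = 0.300000

P(-3.7) = (-9)×L_0(-3.7) + 4×L_1(-3.7)
P(-3.7) = -5.100000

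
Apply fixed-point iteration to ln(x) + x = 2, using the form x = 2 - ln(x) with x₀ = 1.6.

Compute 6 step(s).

Equation: ln(x) + x = 2
Fixed-point form: x = 2 - ln(x)
x₀ = 1.6

x_1 = g(1.600000) = 1.529996
x_2 = g(1.529996) = 1.574735
x_3 = g(1.574735) = 1.545913
x_4 = g(1.545913) = 1.564385
x_5 = g(1.564385) = 1.552507
x_6 = g(1.552507) = 1.560129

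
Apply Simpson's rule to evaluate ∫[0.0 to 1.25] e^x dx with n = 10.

f(x) = e^x
a = 0.0, b = 1.25, n = 10
h = (b - a)/n = 0.125000

Simpson's rule: (h/3)[f(x₀) + 4f(x₁) + 2f(x₂) + ... + f(xₙ)]

x_0 = 0.0000, f(x_0) = 1.000000, coefficient = 1
x_1 = 0.1250, f(x_1) = 1.133148, coefficient = 4
x_2 = 0.2500, f(x_2) = 1.284025, coefficient = 2
x_3 = 0.3750, f(x_3) = 1.454991, coefficient = 4
x_4 = 0.5000, f(x_4) = 1.648721, coefficient = 2
x_5 = 0.6250, f(x_5) = 1.868246, coefficient = 4
x_6 = 0.7500, f(x_6) = 2.117000, coefficient = 2
x_7 = 0.8750, f(x_7) = 2.398875, coefficient = 4
x_8 = 1.0000, f(x_8) = 2.718282, coefficient = 2
x_9 = 1.1250, f(x_9) = 3.080217, coefficient = 4
x_10 = 1.2500, f(x_10) = 3.490343, coefficient = 1

I ≈ (0.125000/3) × 59.768312 = 2.490346
Exact value: 2.490343
Error: 0.000003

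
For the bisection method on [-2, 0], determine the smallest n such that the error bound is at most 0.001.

We need (b-a)/2^n ≤ 0.001
(0 - (-2))/2^n ≤ 0.001
2/2^n ≤ 0.001
2^n ≥ 2000
n ≥ log₂(2000) = 10.97
n ≥ 11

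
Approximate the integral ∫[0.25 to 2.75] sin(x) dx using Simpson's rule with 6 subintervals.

f(x) = sin(x)
a = 0.25, b = 2.75, n = 6
h = (b - a)/n = 0.416667

Simpson's rule: (h/3)[f(x₀) + 4f(x₁) + 2f(x₂) + ... + f(xₙ)]

x_0 = 0.2500, f(x_0) = 0.247404, coefficient = 1
x_1 = 0.6667, f(x_1) = 0.618370, coefficient = 4
x_2 = 1.0833, f(x_2) = 0.883524, coefficient = 2
x_3 = 1.5000, f(x_3) = 0.997495, coefficient = 4
x_4 = 1.9167, f(x_4) = 0.940781, coefficient = 2
x_5 = 2.3333, f(x_5) = 0.723086, coefficient = 4
x_6 = 2.7500, f(x_6) = 0.381661, coefficient = 1

I ≈ (0.416667/3) × 13.633477 = 1.893538
Exact value: 1.893215
Error: 0.000324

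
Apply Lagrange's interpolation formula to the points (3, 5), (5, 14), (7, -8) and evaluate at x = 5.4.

Lagrange interpolation formula:
P(x) = Σ yᵢ × Lᵢ(x)
where Lᵢ(x) = Π_{j≠i} (x - xⱼ)/(xᵢ - xⱼ)

L_0(5.4) = (5.4 - 5)/(3 - 5) × (5.4 - 7)/(3 - 7) = -0.080000
L_1(5.4) = (5.4 - 3)/(5 - 3) × (5.4 - 7)/(5 - 7) = 0.960000
L_2(5.4) = (5.4 - 3)/(7 - 3) × (5.4 - 5)/(7 - 5) = 0.120000

P(5.4) = 5×L_0(5.4) + 14×L_1(5.4) + (-8)×L_2(5.4)
P(5.4) = 12.080000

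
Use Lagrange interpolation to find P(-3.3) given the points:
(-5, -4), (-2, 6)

Lagrange interpolation formula:
P(x) = Σ yᵢ × Lᵢ(x)
where Lᵢ(x) = Π_{j≠i} (x - xⱼ)/(xᵢ - xⱼ)

L_0(-3.3) = (-3.3 - (-2))/(-5 - (-2)) = 0.433333
L_1(-3.3) = (-3.3 - (-5))/(-2 - (-5)) = 0.566667

P(-3.3) = (-4)×L_0(-3.3) + 6×L_1(-3.3)
P(-3.3) = 1.666667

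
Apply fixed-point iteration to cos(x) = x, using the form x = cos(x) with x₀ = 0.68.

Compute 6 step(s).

Equation: cos(x) = x
Fixed-point form: x = cos(x)
x₀ = 0.68

x_1 = g(0.680000) = 0.777573
x_2 = g(0.777573) = 0.712618
x_3 = g(0.712618) = 0.756652
x_4 = g(0.756652) = 0.727138
x_5 = g(0.727138) = 0.747080
x_6 = g(0.747080) = 0.733676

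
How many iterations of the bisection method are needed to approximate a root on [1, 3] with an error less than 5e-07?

We need (b-a)/2^n ≤ 5e-07
(3 - 1)/2^n ≤ 5e-07
2/2^n ≤ 5e-07
2^n ≥ 4000000
n ≥ log₂(4000000) = 21.93
n ≥ 22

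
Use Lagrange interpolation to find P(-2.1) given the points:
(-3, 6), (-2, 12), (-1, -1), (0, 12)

Lagrange interpolation formula:
P(x) = Σ yᵢ × Lᵢ(x)
where Lᵢ(x) = Π_{j≠i} (x - xⱼ)/(xᵢ - xⱼ)

L_0(-2.1) = (-2.1 - (-2))/(-3 - (-2)) × (-2.1 - (-1))/(-3 - (-1)) × (-2.1 - 0)/(-3 - 0) = 0.038500
L_1(-2.1) = (-2.1 - (-3))/(-2 - (-3)) × (-2.1 - (-1))/(-2 - (-1)) × (-2.1 - 0)/(-2 - 0) = 1.039500
L_2(-2.1) = (-2.1 - (-3))/(-1 - (-3)) × (-2.1 - (-2))/(-1 - (-2)) × (-2.1 - 0)/(-1 - 0) = -0.094500
L_3(-2.1) = (-2.1 - (-3))/(0 - (-3)) × (-2.1 - (-2))/(0 - (-2)) × (-2.1 - (-1))/(0 - (-1)) = 0.016500

P(-2.1) = 6×L_0(-2.1) + 12×L_1(-2.1) + (-1)×L_2(-2.1) + 12×L_3(-2.1)
P(-2.1) = 12.997500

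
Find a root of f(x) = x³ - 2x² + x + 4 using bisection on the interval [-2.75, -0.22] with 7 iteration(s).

f(x) = x³ - 2x² + x + 4
Initial interval: [-2.75, -0.22]

Iteration 1:
  c_1 = (-2.750000 + (-0.220000))/2 = -1.485000
  f(c_1) = f(-1.485000) = -5.170209
  f(a) × f(c) ≥ 0, new interval: [-1.485000, -0.220000]
Iteration 2:
  c_2 = (-1.485000 + (-0.220000))/2 = -0.852500
  f(c_2) = f(-0.852500) = 1.074428
  f(a) × f(c) < 0, new interval: [-1.485000, -0.852500]
Iteration 3:
  c_3 = (-1.485000 + (-0.852500))/2 = -1.168750
  f(c_3) = f(-1.168750) = -1.497188
  f(a) × f(c) ≥ 0, new interval: [-1.168750, -0.852500]
Iteration 4:
  c_4 = (-1.168750 + (-0.852500))/2 = -1.010625
  f(c_4) = f(-1.010625) = -0.085566
  f(a) × f(c) ≥ 0, new interval: [-1.010625, -0.852500]
Iteration 5:
  c_5 = (-1.010625 + (-0.852500))/2 = -0.931563
  f(c_5) = f(-0.931563) = 0.524402
  f(a) × f(c) < 0, new interval: [-1.010625, -0.931563]
Iteration 6:
  c_6 = (-1.010625 + (-0.931563))/2 = -0.971094
  f(c_6) = f(-0.971094) = 0.227096
  f(a) × f(c) < 0, new interval: [-1.010625, -0.971094]
Iteration 7:
  c_7 = (-1.010625 + (-0.971094))/2 = -0.990859
  f(c_7) = f(-0.990859) = 0.072708
  f(a) × f(c) < 0, new interval: [-1.010625, -0.990859]

After 7 iteration(s), the approximation is c_7 = -0.990859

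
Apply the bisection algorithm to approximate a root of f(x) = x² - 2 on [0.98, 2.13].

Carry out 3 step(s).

f(x) = x² - 2
Initial interval: [0.98, 2.13]

Iteration 1:
  c_1 = (0.980000 + 2.130000)/2 = 1.555000
  f(c_1) = f(1.555000) = 0.418025
  f(a) × f(c) < 0, new interval: [0.980000, 1.555000]
Iteration 2:
  c_2 = (0.980000 + 1.555000)/2 = 1.267500
  f(c_2) = f(1.267500) = -0.393444
  f(a) × f(c) ≥ 0, new interval: [1.267500, 1.555000]
Iteration 3:
  c_3 = (1.267500 + 1.555000)/2 = 1.411250
  f(c_3) = f(1.411250) = -0.008373
  f(a) × f(c) ≥ 0, new interval: [1.411250, 1.555000]

After 3 iteration(s), the approximation is c_3 = 1.411250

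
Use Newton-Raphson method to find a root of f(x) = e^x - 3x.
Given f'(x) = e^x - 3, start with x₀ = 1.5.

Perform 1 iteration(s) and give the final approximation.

f(x) = e^x - 3x
f'(x) = e^x - 3
x₀ = 1.5

Newton-Raphson formula: x_{n+1} = x_n - f(x_n)/f'(x_n)

Iteration 1:
  f(1.500000) = -0.018311
  f'(1.500000) = 1.481689
  x_1 = 1.500000 - (-0.018311)/1.481689 = 1.512358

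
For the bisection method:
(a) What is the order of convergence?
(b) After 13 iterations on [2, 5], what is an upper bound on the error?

(a) Bisection has linear (order 1) convergence; the error is halved each step.

(b) Error bound = (b-a)/2^n = (5 - 2)/2^{13}
    = 3/2^{13}

(a) 1 (linear); (b) error ≤ 3.66e-04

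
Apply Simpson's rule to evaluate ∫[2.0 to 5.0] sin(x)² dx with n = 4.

f(x) = sin(x)²
a = 2.0, b = 5.0, n = 4
h = (b - a)/n = 0.750000

Simpson's rule: (h/3)[f(x₀) + 4f(x₁) + 2f(x₂) + ... + f(xₙ)]

x_0 = 2.0000, f(x_0) = 0.826822, coefficient = 1
x_1 = 2.7500, f(x_1) = 0.145665, coefficient = 4
x_2 = 3.5000, f(x_2) = 0.123049, coefficient = 2
x_3 = 4.2500, f(x_3) = 0.801006, coefficient = 4
x_4 = 5.0000, f(x_4) = 0.919536, coefficient = 1

I ≈ (0.750000/3) × 5.779140 = 1.444785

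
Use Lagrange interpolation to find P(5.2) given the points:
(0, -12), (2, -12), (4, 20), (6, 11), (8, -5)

Lagrange interpolation formula:
P(x) = Σ yᵢ × Lᵢ(x)
where Lᵢ(x) = Π_{j≠i} (x - xⱼ)/(xᵢ - xⱼ)

L_0(5.2) = (5.2 - 2)/(0 - 2) × (5.2 - 4)/(0 - 4) × (5.2 - 6)/(0 - 6) × (5.2 - 8)/(0 - 8) = 0.022400
L_1(5.2) = (5.2 - 0)/(2 - 0) × (5.2 - 4)/(2 - 4) × (5.2 - 6)/(2 - 6) × (5.2 - 8)/(2 - 8) = -0.145600
L_2(5.2) = (5.2 - 0)/(4 - 0) × (5.2 - 2)/(4 - 2) × (5.2 - 6)/(4 - 6) × (5.2 - 8)/(4 - 8) = 0.582400
L_3(5.2) = (5.2 - 0)/(6 - 0) × (5.2 - 2)/(6 - 2) × (5.2 - 4)/(6 - 4) × (5.2 - 8)/(6 - 8) = 0.582400
L_4(5.2) = (5.2 - 0)/(8 - 0) × (5.2 - 2)/(8 - 2) × (5.2 - 4)/(8 - 4) × (5.2 - 6)/(8 - 6) = -0.041600

P(5.2) = (-12)×L_0(5.2) + (-12)×L_1(5.2) + 20×L_2(5.2) + 11×L_3(5.2) + (-5)×L_4(5.2)
P(5.2) = 19.740800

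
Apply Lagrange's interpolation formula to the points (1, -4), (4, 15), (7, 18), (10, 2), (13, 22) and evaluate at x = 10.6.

Lagrange interpolation formula:
P(x) = Σ yᵢ × Lᵢ(x)
where Lᵢ(x) = Π_{j≠i} (x - xⱼ)/(xᵢ - xⱼ)

L_0(10.6) = (10.6 - 4)/(1 - 4) × (10.6 - 7)/(1 - 7) × (10.6 - 10)/(1 - 10) × (10.6 - 13)/(1 - 13) = -0.017600
L_1(10.6) = (10.6 - 1)/(4 - 1) × (10.6 - 7)/(4 - 7) × (10.6 - 10)/(4 - 10) × (10.6 - 13)/(4 - 13) = 0.102400
L_2(10.6) = (10.6 - 1)/(7 - 1) × (10.6 - 4)/(7 - 4) × (10.6 - 10)/(7 - 10) × (10.6 - 13)/(7 - 13) = -0.281600
L_3(10.6) = (10.6 - 1)/(10 - 1) × (10.6 - 4)/(10 - 4) × (10.6 - 7)/(10 - 7) × (10.6 - 13)/(10 - 13) = 1.126400
L_4(10.6) = (10.6 - 1)/(13 - 1) × (10.6 - 4)/(13 - 4) × (10.6 - 7)/(13 - 7) × (10.6 - 10)/(13 - 10) = 0.070400

P(10.6) = (-4)×L_0(10.6) + 15×L_1(10.6) + 18×L_2(10.6) + 2×L_3(10.6) + 22×L_4(10.6)
P(10.6) = 0.339200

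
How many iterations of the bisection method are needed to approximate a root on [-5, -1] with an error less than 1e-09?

We need (b-a)/2^n ≤ 1e-09
(-1 - (-5))/2^n ≤ 1e-09
4/2^n ≤ 1e-09
2^n ≥ 4000000000
n ≥ log₂(4000000000) = 31.90
n ≥ 32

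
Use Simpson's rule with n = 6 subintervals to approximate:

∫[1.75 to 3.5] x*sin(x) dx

f(x) = x*sin(x)
a = 1.75, b = 3.5, n = 6
h = (b - a)/n = 0.291667

Simpson's rule: (h/3)[f(x₀) + 4f(x₁) + 2f(x₂) + ... + f(xₙ)]

x_0 = 1.7500, f(x_0) = 1.721975, coefficient = 1
x_1 = 2.0417, f(x_1) = 1.819480, coefficient = 4
x_2 = 2.3333, f(x_2) = 1.687200, coefficient = 2
x_3 = 2.6250, f(x_3) = 1.296541, coefficient = 4
x_4 = 2.9167, f(x_4) = 0.650516, coefficient = 2
x_5 = 3.2083, f(x_5) = -0.213967, coefficient = 4
x_6 = 3.5000, f(x_6) = -1.227741, coefficient = 1

I ≈ (0.291667/3) × 16.777881 = 1.631183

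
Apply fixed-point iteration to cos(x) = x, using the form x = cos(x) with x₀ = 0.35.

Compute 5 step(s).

Equation: cos(x) = x
Fixed-point form: x = cos(x)
x₀ = 0.35

x_1 = g(0.350000) = 0.939373
x_2 = g(0.939373) = 0.590294
x_3 = g(0.590294) = 0.830777
x_4 = g(0.830777) = 0.674302
x_5 = g(0.674302) = 0.781143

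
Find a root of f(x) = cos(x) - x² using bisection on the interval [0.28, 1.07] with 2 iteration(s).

f(x) = cos(x) - x²
Initial interval: [0.28, 1.07]

Iteration 1:
  c_1 = (0.280000 + 1.070000)/2 = 0.675000
  f(c_1) = f(0.675000) = 0.325082
  f(a) × f(c) ≥ 0, new interval: [0.675000, 1.070000]
Iteration 2:
  c_2 = (0.675000 + 1.070000)/2 = 0.872500
  f(c_2) = f(0.872500) = -0.118343
  f(a) × f(c) < 0, new interval: [0.675000, 0.872500]

After 2 iteration(s), the approximation is c_2 = 0.872500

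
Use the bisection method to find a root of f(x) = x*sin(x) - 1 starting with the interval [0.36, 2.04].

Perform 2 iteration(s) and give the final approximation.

f(x) = x*sin(x) - 1
Initial interval: [0.36, 2.04]

Iteration 1:
  c_1 = (0.360000 + 2.040000)/2 = 1.200000
  f(c_1) = f(1.200000) = 0.118447
  f(a) × f(c) < 0, new interval: [0.360000, 1.200000]
Iteration 2:
  c_2 = (0.360000 + 1.200000)/2 = 0.780000
  f(c_2) = f(0.780000) = -0.451442
  f(a) × f(c) ≥ 0, new interval: [0.780000, 1.200000]

After 2 iteration(s), the approximation is c_2 = 0.780000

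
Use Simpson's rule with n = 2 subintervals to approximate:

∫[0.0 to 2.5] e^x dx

f(x) = e^x
a = 0.0, b = 2.5, n = 2
h = (b - a)/n = 1.250000

Simpson's rule: (h/3)[f(x₀) + 4f(x₁) + 2f(x₂) + ... + f(xₙ)]

x_0 = 0.0000, f(x_0) = 1.000000, coefficient = 1
x_1 = 1.2500, f(x_1) = 3.490343, coefficient = 4
x_2 = 2.5000, f(x_2) = 12.182494, coefficient = 1

I ≈ (1.250000/3) × 27.143866 = 11.309944
Exact value: 11.182494
Error: 0.127450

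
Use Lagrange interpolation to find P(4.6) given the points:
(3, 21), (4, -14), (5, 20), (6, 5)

Lagrange interpolation formula:
P(x) = Σ yᵢ × Lᵢ(x)
where Lᵢ(x) = Π_{j≠i} (x - xⱼ)/(xᵢ - xⱼ)

L_0(4.6) = (4.6 - 4)/(3 - 4) × (4.6 - 5)/(3 - 5) × (4.6 - 6)/(3 - 6) = -0.056000
L_1(4.6) = (4.6 - 3)/(4 - 3) × (4.6 - 5)/(4 - 5) × (4.6 - 6)/(4 - 6) = 0.448000
L_2(4.6) = (4.6 - 3)/(5 - 3) × (4.6 - 4)/(5 - 4) × (4.6 - 6)/(5 - 6) = 0.672000
L_3(4.6) = (4.6 - 3)/(6 - 3) × (4.6 - 4)/(6 - 4) × (4.6 - 5)/(6 - 5) = -0.064000

P(4.6) = 21×L_0(4.6) + (-14)×L_1(4.6) + 20×L_2(4.6) + 5×L_3(4.6)
P(4.6) = 5.672000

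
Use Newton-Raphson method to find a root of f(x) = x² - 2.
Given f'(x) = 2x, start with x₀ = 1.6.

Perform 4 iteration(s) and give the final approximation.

f(x) = x² - 2
f'(x) = 2x
x₀ = 1.6

Newton-Raphson formula: x_{n+1} = x_n - f(x_n)/f'(x_n)

Iteration 1:
  f(1.600000) = 0.560000
  f'(1.600000) = 3.200000
  x_1 = 1.600000 - 0.560000/3.200000 = 1.425000
Iteration 2:
  f(1.425000) = 0.030625
  f'(1.425000) = 2.850000
  x_2 = 1.425000 - 0.030625/2.850000 = 1.414254
Iteration 3:
  f(1.414254) = 0.000115
  f'(1.414254) = 2.828509
  x_3 = 1.414254 - 0.000115/2.828509 = 1.414214
Iteration 4:
  f(1.414214) = 0.000000
  f'(1.414214) = 2.828427
  x_4 = 1.414214 - 0.000000/2.828427 = 1.414214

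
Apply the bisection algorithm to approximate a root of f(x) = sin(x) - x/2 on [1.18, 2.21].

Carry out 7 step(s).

f(x) = sin(x) - x/2
Initial interval: [1.18, 2.21]

Iteration 1:
  c_1 = (1.180000 + 2.210000)/2 = 1.695000
  f(c_1) = f(1.695000) = 0.144797
  f(a) × f(c) ≥ 0, new interval: [1.695000, 2.210000]
Iteration 2:
  c_2 = (1.695000 + 2.210000)/2 = 1.952500
  f(c_2) = f(1.952500) = -0.048219
  f(a) × f(c) < 0, new interval: [1.695000, 1.952500]
Iteration 3:
  c_3 = (1.695000 + 1.952500)/2 = 1.823750
  f(c_3) = f(1.823750) = 0.056302
  f(a) × f(c) ≥ 0, new interval: [1.823750, 1.952500]
Iteration 4:
  c_4 = (1.823750 + 1.952500)/2 = 1.888125
  f(c_4) = f(1.888125) = 0.006010
  f(a) × f(c) ≥ 0, new interval: [1.888125, 1.952500]
Iteration 5:
  c_5 = (1.888125 + 1.952500)/2 = 1.920313
  f(c_5) = f(1.920313) = -0.020618
  f(a) × f(c) < 0, new interval: [1.888125, 1.920313]
Iteration 6:
  c_6 = (1.888125 + 1.920313)/2 = 1.904219
  f(c_6) = f(1.904219) = -0.007182
  f(a) × f(c) < 0, new interval: [1.888125, 1.904219]
Iteration 7:
  c_7 = (1.888125 + 1.904219)/2 = 1.896172
  f(c_7) = f(1.896172) = -0.000555
  f(a) × f(c) < 0, new interval: [1.888125, 1.896172]

After 7 iteration(s), the approximation is c_7 = 1.896172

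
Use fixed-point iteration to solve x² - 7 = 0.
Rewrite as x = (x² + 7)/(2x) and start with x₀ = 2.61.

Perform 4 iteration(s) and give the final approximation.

Equation: x² - 7 = 0
Fixed-point form: x = (x² + 7)/(2x)
x₀ = 2.61

x_1 = g(2.610000) = 2.645996
x_2 = g(2.645996) = 2.645751
x_3 = g(2.645751) = 2.645751
x_4 = g(2.645751) = 2.645751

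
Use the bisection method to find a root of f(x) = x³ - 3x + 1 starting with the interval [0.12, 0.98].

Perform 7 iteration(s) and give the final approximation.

f(x) = x³ - 3x + 1
Initial interval: [0.12, 0.98]

Iteration 1:
  c_1 = (0.120000 + 0.980000)/2 = 0.550000
  f(c_1) = f(0.550000) = -0.483625
  f(a) × f(c) < 0, new interval: [0.120000, 0.550000]
Iteration 2:
  c_2 = (0.120000 + 0.550000)/2 = 0.335000
  f(c_2) = f(0.335000) = 0.032595
  f(a) × f(c) ≥ 0, new interval: [0.335000, 0.550000]
Iteration 3:
  c_3 = (0.335000 + 0.550000)/2 = 0.442500
  f(c_3) = f(0.442500) = -0.240856
  f(a) × f(c) < 0, new interval: [0.335000, 0.442500]
Iteration 4:
  c_4 = (0.335000 + 0.442500)/2 = 0.388750
  f(c_4) = f(0.388750) = -0.107500
  f(a) × f(c) < 0, new interval: [0.335000, 0.388750]
Iteration 5:
  c_5 = (0.335000 + 0.388750)/2 = 0.361875
  f(c_5) = f(0.361875) = -0.038236
  f(a) × f(c) < 0, new interval: [0.335000, 0.361875]
Iteration 6:
  c_6 = (0.335000 + 0.361875)/2 = 0.348438
  f(c_6) = f(0.348438) = -0.003009
  f(a) × f(c) < 0, new interval: [0.335000, 0.348438]
Iteration 7:
  c_7 = (0.335000 + 0.348438)/2 = 0.341719
  f(c_7) = f(0.341719) = 0.014747
  f(a) × f(c) ≥ 0, new interval: [0.341719, 0.348438]

After 7 iteration(s), the approximation is c_7 = 0.341719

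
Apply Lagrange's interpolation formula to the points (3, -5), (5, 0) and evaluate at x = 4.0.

Lagrange interpolation formula:
P(x) = Σ yᵢ × Lᵢ(x)
where Lᵢ(x) = Π_{j≠i} (x - xⱼ)/(xᵢ - xⱼ)

L_0(4.0) = (4.0 - 5)/(3 - 5) = 0.500000
L_1(4.0) = (4.0 - 3)/(5 - 3) = 0.500000

P(4.0) = (-5)×L_0(4.0) + 0×L_1(4.0)
P(4.0) = -2.500000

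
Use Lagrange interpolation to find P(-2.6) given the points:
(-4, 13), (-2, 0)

Lagrange interpolation formula:
P(x) = Σ yᵢ × Lᵢ(x)
where Lᵢ(x) = Π_{j≠i} (x - xⱼ)/(xᵢ - xⱼ)

L_0(-2.6) = (-2.6 - (-2))/(-4 - (-2)) = 0.300000
L_1(-2.6) = (-2.6 - (-4))/(-2 - (-4)) = 0.700000

P(-2.6) = 13×L_0(-2.6) + 0×L_1(-2.6)
P(-2.6) = 3.900000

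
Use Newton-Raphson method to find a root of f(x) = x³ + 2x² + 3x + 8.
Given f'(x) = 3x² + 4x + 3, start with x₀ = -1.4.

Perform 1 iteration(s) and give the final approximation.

f(x) = x³ + 2x² + 3x + 8
f'(x) = 3x² + 4x + 3
x₀ = -1.4

Newton-Raphson formula: x_{n+1} = x_n - f(x_n)/f'(x_n)

Iteration 1:
  f(-1.400000) = 4.976000
  f'(-1.400000) = 3.280000
  x_1 = -1.400000 - 4.976000/3.280000 = -2.917073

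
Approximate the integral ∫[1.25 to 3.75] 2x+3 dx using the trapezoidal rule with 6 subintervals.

f(x) = 2x+3
a = 1.25, b = 3.75, n = 6
h = (b - a)/n = 0.416667

Trapezoidal rule: (h/2)[f(x₀) + 2f(x₁) + 2f(x₂) + ... + f(xₙ)]

x_0 = 1.2500, f(x_0) = 5.500000, coefficient = 1
x_1 = 1.6667, f(x_1) = 6.333333, coefficient = 2
x_2 = 2.0833, f(x_2) = 7.166667, coefficient = 2
x_3 = 2.5000, f(x_3) = 8.000000, coefficient = 2
x_4 = 2.9167, f(x_4) = 8.833333, coefficient = 2
x_5 = 3.3333, f(x_5) = 9.666667, coefficient = 2
x_6 = 3.7500, f(x_6) = 10.500000, coefficient = 1

I ≈ (0.416667/2) × 96.000000 = 20.000000
Exact value: 20.000000
Error: 0.000000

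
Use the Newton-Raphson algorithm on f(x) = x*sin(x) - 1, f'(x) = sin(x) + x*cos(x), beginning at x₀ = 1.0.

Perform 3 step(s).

f(x) = x*sin(x) - 1
f'(x) = sin(x) + x*cos(x)
x₀ = 1.0

Newton-Raphson formula: x_{n+1} = x_n - f(x_n)/f'(x_n)

Iteration 1:
  f(1.000000) = -0.158529
  f'(1.000000) = 1.381773
  x_1 = 1.000000 - (-0.158529)/1.381773 = 1.114729
Iteration 2:
  f(1.114729) = 0.000794
  f'(1.114729) = 1.388741
  x_2 = 1.114729 - 0.000794/1.388741 = 1.114157
Iteration 3:
  f(1.114157) = 0.000000
  f'(1.114157) = 1.388809
  x_3 = 1.114157 - 0.000000/1.388809 = 1.114157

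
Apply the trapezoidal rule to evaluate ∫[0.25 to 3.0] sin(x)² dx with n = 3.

f(x) = sin(x)²
a = 0.25, b = 3.0, n = 3
h = (b - a)/n = 0.916667

Trapezoidal rule: (h/2)[f(x₀) + 2f(x₁) + 2f(x₂) + ... + f(xₙ)]

x_0 = 0.2500, f(x_0) = 0.061209, coefficient = 1
x_1 = 1.1667, f(x_1) = 0.845379, coefficient = 2
x_2 = 2.0833, f(x_2) = 0.759518, coefficient = 2
x_3 = 3.0000, f(x_3) = 0.019915, coefficient = 1

I ≈ (0.916667/2) × 3.290917 = 1.508337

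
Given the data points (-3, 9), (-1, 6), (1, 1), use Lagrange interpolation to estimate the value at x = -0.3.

Lagrange interpolation formula:
P(x) = Σ yᵢ × Lᵢ(x)
where Lᵢ(x) = Π_{j≠i} (x - xⱼ)/(xᵢ - xⱼ)

L_0(-0.3) = (-0.3 - (-1))/(-3 - (-1)) × (-0.3 - 1)/(-3 - 1) = -0.113750
L_1(-0.3) = (-0.3 - (-3))/(-1 - (-3)) × (-0.3 - 1)/(-1 - 1) = 0.877500
L_2(-0.3) = (-0.3 - (-3))/(1 - (-3)) × (-0.3 - (-1))/(1 - (-1)) = 0.236250

P(-0.3) = 9×L_0(-0.3) + 6×L_1(-0.3) + 1×L_2(-0.3)
P(-0.3) = 4.477500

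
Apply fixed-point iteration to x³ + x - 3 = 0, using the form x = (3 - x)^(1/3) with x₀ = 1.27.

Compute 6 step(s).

Equation: x³ + x - 3 = 0
Fixed-point form: x = (3 - x)^(1/3)
x₀ = 1.27

x_1 = g(1.270000) = 1.200463
x_2 = g(1.200463) = 1.216336
x_3 = g(1.216336) = 1.212749
x_4 = g(1.212749) = 1.213562
x_5 = g(1.213562) = 1.213378
x_6 = g(1.213378) = 1.213419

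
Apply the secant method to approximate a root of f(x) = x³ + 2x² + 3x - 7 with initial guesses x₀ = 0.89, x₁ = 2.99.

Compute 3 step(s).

f(x) = x³ + 2x² + 3x - 7
x₀ = 0.89, x₁ = 2.99

Secant formula: x_{n+1} = x_n - f(x_n)(x_n - x_{n-1})/(f(x_n) - f(x_{n-1}))

Iteration 1:
  f(0.890000) = -2.040831
  f(2.990000) = 46.581099
  x_2 = 2.990000 - 46.581099×(2.990000 - 0.890000)/(46.581099 - (-2.040831))
       = 0.978144
Iteration 2:
  f(2.990000) = 46.581099
  f(0.978144) = -1.216179
  x_3 = 0.978144 - (-1.216179)×(0.978144 - 2.990000)/(-1.216179 - 46.581099)
       = 1.029335
Iteration 3:
  f(0.978144) = -1.216179
  f(1.029335) = -0.702322
  x_4 = 1.029335 - (-0.702322)×(1.029335 - 0.978144)/(-0.702322 - (-1.216179))
       = 1.099301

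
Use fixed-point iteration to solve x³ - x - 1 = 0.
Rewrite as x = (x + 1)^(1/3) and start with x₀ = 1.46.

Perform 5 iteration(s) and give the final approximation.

Equation: x³ - x - 1 = 0
Fixed-point form: x = (x + 1)^(1/3)
x₀ = 1.46

x_1 = g(1.460000) = 1.349931
x_2 = g(1.349931) = 1.329490
x_3 = g(1.329490) = 1.325624
x_4 = g(1.325624) = 1.324890
x_5 = g(1.324890) = 1.324751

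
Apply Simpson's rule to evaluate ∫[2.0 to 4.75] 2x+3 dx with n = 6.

f(x) = 2x+3
a = 2.0, b = 4.75, n = 6
h = (b - a)/n = 0.458333

Simpson's rule: (h/3)[f(x₀) + 4f(x₁) + 2f(x₂) + ... + f(xₙ)]

x_0 = 2.0000, f(x_0) = 7.000000, coefficient = 1
x_1 = 2.4583, f(x_1) = 7.916667, coefficient = 4
x_2 = 2.9167, f(x_2) = 8.833333, coefficient = 2
x_3 = 3.3750, f(x_3) = 9.750000, coefficient = 4
x_4 = 3.8333, f(x_4) = 10.666667, coefficient = 2
x_5 = 4.2917, f(x_5) = 11.583333, coefficient = 4
x_6 = 4.7500, f(x_6) = 12.500000, coefficient = 1

I ≈ (0.458333/3) × 175.500000 = 26.812500
Exact value: 26.812500
Error: 0.000000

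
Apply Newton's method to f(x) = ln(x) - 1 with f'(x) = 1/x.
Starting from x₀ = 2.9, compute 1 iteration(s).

f(x) = ln(x) - 1
f'(x) = 1/x
x₀ = 2.9

Newton-Raphson formula: x_{n+1} = x_n - f(x_n)/f'(x_n)

Iteration 1:
  f(2.900000) = 0.064711
  f'(2.900000) = 0.344828
  x_1 = 2.900000 - 0.064711/0.344828 = 2.712339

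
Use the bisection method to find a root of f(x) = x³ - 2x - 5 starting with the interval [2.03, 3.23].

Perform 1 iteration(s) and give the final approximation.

f(x) = x³ - 2x - 5
Initial interval: [2.03, 3.23]

Iteration 1:
  c_1 = (2.030000 + 3.230000)/2 = 2.630000
  f(c_1) = f(2.630000) = 7.931447
  f(a) × f(c) < 0, new interval: [2.030000, 2.630000]

After 1 iteration(s), the approximation is c_1 = 2.630000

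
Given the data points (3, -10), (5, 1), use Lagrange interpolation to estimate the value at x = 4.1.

Lagrange interpolation formula:
P(x) = Σ yᵢ × Lᵢ(x)
where Lᵢ(x) = Π_{j≠i} (x - xⱼ)/(xᵢ - xⱼ)

L_0(4.1) = (4.1 - 5)/(3 - 5) = 0.450000
L_1(4.1) = (4.1 - 3)/(5 - 3) = 0.550000

P(4.1) = (-10)×L_0(4.1) + 1×L_1(4.1)
P(4.1) = -3.950000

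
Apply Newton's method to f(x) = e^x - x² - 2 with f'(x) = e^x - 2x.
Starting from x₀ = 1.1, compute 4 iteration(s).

f(x) = e^x - x² - 2
f'(x) = e^x - 2x
x₀ = 1.1

Newton-Raphson formula: x_{n+1} = x_n - f(x_n)/f'(x_n)

Iteration 1:
  f(1.100000) = -0.205834
  f'(1.100000) = 0.804166
  x_1 = 1.100000 - (-0.205834)/0.804166 = 1.355960
Iteration 2:
  f(1.355960) = 0.041856
  f'(1.355960) = 1.168564
  x_2 = 1.355960 - 0.041856/1.168564 = 1.320141
Iteration 3:
  f(1.320141) = 0.001177
  f'(1.320141) = 1.103667
  x_3 = 1.320141 - 0.001177/1.103667 = 1.319075
Iteration 4:
  f(1.319075) = 0.000001
  f'(1.319075) = 1.101810
  x_4 = 1.319075 - 0.000001/1.101810 = 1.319074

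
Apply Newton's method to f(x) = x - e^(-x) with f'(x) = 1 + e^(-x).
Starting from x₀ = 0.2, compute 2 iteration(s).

f(x) = x - e^(-x)
f'(x) = 1 + e^(-x)
x₀ = 0.2

Newton-Raphson formula: x_{n+1} = x_n - f(x_n)/f'(x_n)

Iteration 1:
  f(0.200000) = -0.618731
  f'(0.200000) = 1.818731
  x_1 = 0.200000 - (-0.618731)/1.818731 = 0.540199
Iteration 2:
  f(0.540199) = -0.042433
  f'(0.540199) = 1.582632
  x_2 = 0.540199 - (-0.042433)/1.582632 = 0.567011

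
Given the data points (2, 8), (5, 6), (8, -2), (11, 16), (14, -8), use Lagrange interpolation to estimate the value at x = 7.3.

Lagrange interpolation formula:
P(x) = Σ yᵢ × Lᵢ(x)
where Lᵢ(x) = Π_{j≠i} (x - xⱼ)/(xᵢ - xⱼ)

L_0(7.3) = (7.3 - 5)/(2 - 5) × (7.3 - 8)/(2 - 8) × (7.3 - 11)/(2 - 11) × (7.3 - 14)/(2 - 14) = -0.020531
L_1(7.3) = (7.3 - 2)/(5 - 2) × (7.3 - 8)/(5 - 8) × (7.3 - 11)/(5 - 11) × (7.3 - 14)/(5 - 14) = 0.189241
L_2(7.3) = (7.3 - 2)/(8 - 2) × (7.3 - 5)/(8 - 5) × (7.3 - 11)/(8 - 11) × (7.3 - 14)/(8 - 14) = 0.932685
L_3(7.3) = (7.3 - 2)/(11 - 2) × (7.3 - 5)/(11 - 5) × (7.3 - 8)/(11 - 8) × (7.3 - 14)/(11 - 14) = -0.117636
L_4(7.3) = (7.3 - 2)/(14 - 2) × (7.3 - 5)/(14 - 5) × (7.3 - 8)/(14 - 8) × (7.3 - 11)/(14 - 11) = 0.016241

P(7.3) = 8×L_0(7.3) + 6×L_1(7.3) + (-2)×L_2(7.3) + 16×L_3(7.3) + (-8)×L_4(7.3)
P(7.3) = -2.906277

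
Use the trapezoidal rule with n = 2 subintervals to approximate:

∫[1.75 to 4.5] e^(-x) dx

f(x) = e^(-x)
a = 1.75, b = 4.5, n = 2
h = (b - a)/n = 1.375000

Trapezoidal rule: (h/2)[f(x₀) + 2f(x₁) + 2f(x₂) + ... + f(xₙ)]

x_0 = 1.7500, f(x_0) = 0.173774, coefficient = 1
x_1 = 3.1250, f(x_1) = 0.043937, coefficient = 2
x_2 = 4.5000, f(x_2) = 0.011109, coefficient = 1

I ≈ (1.375000/2) × 0.272757 = 0.187520
Exact value: 0.162665
Error: 0.024855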